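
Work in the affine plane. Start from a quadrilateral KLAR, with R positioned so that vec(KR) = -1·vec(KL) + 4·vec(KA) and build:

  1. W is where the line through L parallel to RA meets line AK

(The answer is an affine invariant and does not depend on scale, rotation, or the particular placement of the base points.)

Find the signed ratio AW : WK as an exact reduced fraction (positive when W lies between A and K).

AW:WK = -2/3

Set K = (0, 0), L = (1, 0), A = (0, 1), R = (-1, 4); any affine frame gives the same invariant.
1. W is where the line through L parallel to RA meets line AK ⇒ W = (0, 3)
W = A + t·(K−A) with t = -2, so AW:WK = t:(1−t) = -2:3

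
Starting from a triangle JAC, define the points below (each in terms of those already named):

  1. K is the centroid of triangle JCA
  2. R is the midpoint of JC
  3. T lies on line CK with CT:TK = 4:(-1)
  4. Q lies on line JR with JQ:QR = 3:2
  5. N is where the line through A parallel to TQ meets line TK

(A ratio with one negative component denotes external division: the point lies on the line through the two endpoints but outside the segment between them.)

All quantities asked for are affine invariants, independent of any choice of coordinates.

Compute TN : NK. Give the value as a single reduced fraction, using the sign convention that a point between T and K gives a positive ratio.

Work in coordinates with J = (0, 0), A = (1, 0), C = (0, 1).
1. K is the centroid of triangle JCA ⇒ K = (1/3, 1/3)
2. R is the midpoint of JC ⇒ R = (0, 1/2)
3. T lies on line CK with CT:TK = 4:(-1) ⇒ T = (4/9, 1/9)
4. Q lies on line JR with JQ:QR = 3:2 ⇒ Q = (0, 3/10)
5. N is where the line through A parallel to TQ meets line TK ⇒ N = (23/63, 17/63)
N = T + t·(K−T) with t = 5/7, so TN:NK = t:(1−t) = 5/7:2/7

TN:NK = 5/2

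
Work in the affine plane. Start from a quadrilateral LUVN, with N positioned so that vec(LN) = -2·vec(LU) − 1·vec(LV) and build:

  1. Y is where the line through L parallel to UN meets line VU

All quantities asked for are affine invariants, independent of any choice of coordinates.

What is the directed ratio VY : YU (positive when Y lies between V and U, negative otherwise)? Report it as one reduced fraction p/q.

VY:YU = 3

Work in coordinates with L = (0, 0), U = (1, 0), V = (0, 1), N = (-2, -1).
1. Y is where the line through L parallel to UN meets line VU ⇒ Y = (3/4, 1/4)
Y = V + t·(U−V) with t = 3/4, so VY:YU = t:(1−t) = 3/4:1/4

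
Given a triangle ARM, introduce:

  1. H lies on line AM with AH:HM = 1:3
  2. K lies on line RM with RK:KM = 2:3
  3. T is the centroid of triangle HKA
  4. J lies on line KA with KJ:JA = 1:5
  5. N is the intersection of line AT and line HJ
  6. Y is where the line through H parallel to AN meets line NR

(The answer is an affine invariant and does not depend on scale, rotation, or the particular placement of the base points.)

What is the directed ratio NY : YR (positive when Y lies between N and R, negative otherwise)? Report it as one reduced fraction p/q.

NY:YR = -3/16

Set A = (0, 0), R = (1, 0), M = (0, 1); any affine frame gives the same invariant.
1. H lies on line AM with AH:HM = 1:3 ⇒ H = (0, 1/4)
2. K lies on line RM with RK:KM = 2:3 ⇒ K = (3/5, 2/5)
3. T is the centroid of triangle HKA ⇒ T = (1/5, 13/60)
4. J lies on line KA with KJ:JA = 1:5 ⇒ J = (1/2, 1/3)
5. N is the intersection of line AT and line HJ ⇒ N = (3/11, 13/44)
6. Y is where the line through H parallel to AN meets line NR ⇒ Y = (15/143, 4/11)
Y = N + t·(R−N) with t = -3/13, so NY:YR = t:(1−t) = -3/13:16/13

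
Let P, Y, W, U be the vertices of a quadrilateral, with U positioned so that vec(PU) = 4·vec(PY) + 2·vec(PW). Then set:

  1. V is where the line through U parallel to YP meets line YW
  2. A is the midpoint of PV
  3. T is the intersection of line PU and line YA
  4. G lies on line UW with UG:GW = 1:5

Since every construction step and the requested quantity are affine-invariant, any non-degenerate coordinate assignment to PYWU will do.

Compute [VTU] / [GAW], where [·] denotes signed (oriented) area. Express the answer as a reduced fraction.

Assign P = (0, 0), Y = (1, 0), W = (0, 1), U = (4, 2) — the answer is frame-independent, so this choice is without loss of generality.
1. V is where the line through U parallel to YP meets line YW ⇒ V = (-1, 2)
2. A is the midpoint of PV ⇒ A = (-1/2, 1)
3. T is the intersection of line PU and line YA ⇒ T = (4/7, 2/7)
4. G lies on line UW with UG:GW = 1:5 ⇒ G = (10/3, 11/6)
2·[VTU] = 60/7, 2·[GAW] = 5/12
[VTU]:[GAW] = 60/7:5/12 = 144/7

[VTU]:[GAW] = 144/7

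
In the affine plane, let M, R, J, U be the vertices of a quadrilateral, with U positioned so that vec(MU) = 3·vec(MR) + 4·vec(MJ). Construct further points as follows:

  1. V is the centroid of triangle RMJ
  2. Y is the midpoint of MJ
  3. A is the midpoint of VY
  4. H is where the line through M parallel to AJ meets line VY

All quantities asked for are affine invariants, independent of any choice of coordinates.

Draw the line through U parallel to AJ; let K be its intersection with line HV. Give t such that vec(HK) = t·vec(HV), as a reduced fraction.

t = 29/3

Choose coordinates M = (0, 0), R = (1, 0), J = (0, 1), U = (3, 4).
1. V is the centroid of triangle RMJ ⇒ V = (1/3, 1/3)
2. Y is the midpoint of MJ ⇒ Y = (0, 1/2)
3. A is the midpoint of VY ⇒ A = (1/6, 5/12)
4. H is where the line through M parallel to AJ meets line VY ⇒ H = (-1/6, 7/12)
through U parallel to AJ: direction (-1/6, 7/12); meets HV at K = (14/3, -11/6)
K = H + t·(V−H) with t = 29/3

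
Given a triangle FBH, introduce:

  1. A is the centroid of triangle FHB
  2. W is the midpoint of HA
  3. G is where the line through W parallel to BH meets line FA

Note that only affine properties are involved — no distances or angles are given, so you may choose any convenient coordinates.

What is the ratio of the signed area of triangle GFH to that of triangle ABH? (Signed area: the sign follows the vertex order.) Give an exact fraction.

[GFH]:[ABH] = -5/4

Choose coordinates F = (0, 0), B = (1, 0), H = (0, 1).
1. A is the centroid of triangle FHB ⇒ A = (1/3, 1/3)
2. W is the midpoint of HA ⇒ W = (1/6, 2/3)
3. G is where the line through W parallel to BH meets line FA ⇒ G = (5/12, 5/12)
2·[GFH] = -5/12, 2·[ABH] = 1/3
[GFH]:[ABH] = -5/12:1/3 = -5/4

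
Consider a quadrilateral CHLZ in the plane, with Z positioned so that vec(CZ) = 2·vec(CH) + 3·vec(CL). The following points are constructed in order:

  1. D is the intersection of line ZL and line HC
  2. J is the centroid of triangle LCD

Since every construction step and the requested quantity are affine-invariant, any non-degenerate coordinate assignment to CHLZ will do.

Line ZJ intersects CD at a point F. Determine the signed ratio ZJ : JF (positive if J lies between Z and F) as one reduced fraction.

ZJ:JF = 8

Work in coordinates with C = (0, 0), H = (1, 0), L = (0, 1), Z = (2, 3).
1. D is the intersection of line ZL and line HC ⇒ D = (-1, 0)
2. J is the centroid of triangle LCD ⇒ J = (-1/3, 1/3)
line ZJ meets CD at F = (-5/8, 0)
J = Z + t·(F−Z) with t = 8/9, so ZJ:JF = 8/9:1/9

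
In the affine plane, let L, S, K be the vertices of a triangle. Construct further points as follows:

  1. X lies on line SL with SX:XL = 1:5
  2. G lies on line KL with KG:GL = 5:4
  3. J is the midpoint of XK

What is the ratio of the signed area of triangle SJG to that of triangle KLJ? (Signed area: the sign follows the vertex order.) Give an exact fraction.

Assign L = (0, 0), S = (1, 0), K = (0, 1) — the answer is frame-independent, so this choice is without loss of generality.
1. X lies on line SL with SX:XL = 1:5 ⇒ X = (5/6, 0)
2. G lies on line KL with KG:GL = 5:4 ⇒ G = (0, 4/9)
3. J is the midpoint of XK ⇒ J = (5/12, 1/2)
2·[SJG] = 13/54, 2·[KLJ] = 5/12
[SJG]:[KLJ] = 13/54:5/12 = 26/45

[SJG]:[KLJ] = 26/45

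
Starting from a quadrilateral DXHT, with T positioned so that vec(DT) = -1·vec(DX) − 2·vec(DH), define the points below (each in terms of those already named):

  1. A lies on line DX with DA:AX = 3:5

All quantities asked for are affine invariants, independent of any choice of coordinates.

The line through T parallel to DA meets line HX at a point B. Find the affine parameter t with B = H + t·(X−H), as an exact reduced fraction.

t = 3

Set D = (0, 0), X = (1, 0), H = (0, 1), T = (-1, -2); any affine frame gives the same invariant.
1. A lies on line DX with DA:AX = 3:5 ⇒ A = (3/8, 0)
through T parallel to DA: direction (3/8, 0); meets HX at B = (3, -2)
B = H + t·(X−H) with t = 3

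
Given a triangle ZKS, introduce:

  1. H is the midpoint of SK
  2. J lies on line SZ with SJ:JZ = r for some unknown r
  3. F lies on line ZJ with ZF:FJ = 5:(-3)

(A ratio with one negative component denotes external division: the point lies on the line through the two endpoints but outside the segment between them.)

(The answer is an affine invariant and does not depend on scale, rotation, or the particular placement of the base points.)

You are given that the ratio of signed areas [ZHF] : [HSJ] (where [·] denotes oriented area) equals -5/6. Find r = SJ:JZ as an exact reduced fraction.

Assign Z = (0, 0), K = (1, 0), S = (0, 1) — the answer is frame-independent, so this choice is without loss of generality.
1. H is the midpoint of SK ⇒ H = (1/2, 1/2)
2. With SJ:JZ = r, write λ = r/(r+1) so J = S + λ·(Z−S); J is affine-linear in λ
3. F lies on line ZJ with ZF:FJ = 5:(-3) ⇒ F is an affine combination of earlier points and hence also affine-linear in λ
Every point depending on J is an affine combination of J and λ-independent points, so each such coordinate is linear in λ; the λ² term in each signed area is a multiple of (Z−S)×(Z−S) = 0, so 2·[ZHF] and 2·[HSJ] are each linear in λ. Evaluating at λ=0 and λ=1:
  2·[ZHF] = -5/4·λ + 5/4,   2·[HSJ] = 1/2·λ
So [ZHF]:[HSJ] = (-5/4·λ + 5/4) / (1/2·λ). Setting this equal to -5/6:
  -5/4·λ + 5/4 = -5/6·(1/2·λ)  ⇒  λ = 3/2
Then r = λ/(1−λ) = (3/2)/(-1/2) = -3. Check: with r = -3, J = (0, -1/2) and [ZHF]:[HSJ] = -5/6 as required.

r = -3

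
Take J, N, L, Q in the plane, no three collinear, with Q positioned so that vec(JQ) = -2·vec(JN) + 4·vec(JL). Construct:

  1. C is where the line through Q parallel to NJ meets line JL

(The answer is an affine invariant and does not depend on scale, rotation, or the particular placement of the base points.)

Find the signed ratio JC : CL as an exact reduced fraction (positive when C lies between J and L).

JC:CL = -4/3

Choose coordinates J = (0, 0), N = (1, 0), L = (0, 1), Q = (-2, 4).
1. C is where the line through Q parallel to NJ meets line JL ⇒ C = (0, 4)
C = J + t·(L−J) with t = 4, so JC:CL = t:(1−t) = 4:-3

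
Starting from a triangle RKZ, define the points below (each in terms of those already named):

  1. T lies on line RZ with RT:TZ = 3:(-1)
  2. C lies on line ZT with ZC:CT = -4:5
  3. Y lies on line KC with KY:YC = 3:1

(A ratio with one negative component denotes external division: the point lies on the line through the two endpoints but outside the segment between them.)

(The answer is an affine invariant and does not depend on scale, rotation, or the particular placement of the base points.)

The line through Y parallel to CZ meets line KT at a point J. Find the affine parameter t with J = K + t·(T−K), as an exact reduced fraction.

Work in coordinates with R = (0, 0), K = (1, 0), Z = (0, 1).
1. T lies on line RZ with RT:TZ = 3:(-1) ⇒ T = (0, 3/2)
2. C lies on line ZT with ZC:CT = -4:5 ⇒ C = (0, -1)
3. Y lies on line KC with KY:YC = 3:1 ⇒ Y = (1/4, -3/4)
through Y parallel to CZ: direction (0, 2); meets KT at J = (1/4, 9/8)
J = K + t·(T−K) with t = 3/4

t = 3/4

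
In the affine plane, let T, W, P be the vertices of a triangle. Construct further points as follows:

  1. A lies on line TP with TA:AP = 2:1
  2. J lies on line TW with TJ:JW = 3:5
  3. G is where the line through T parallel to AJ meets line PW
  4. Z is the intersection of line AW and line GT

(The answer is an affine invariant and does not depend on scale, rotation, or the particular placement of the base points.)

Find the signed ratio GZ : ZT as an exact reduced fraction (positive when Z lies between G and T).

Assign T = (0, 0), W = (1, 0), P = (0, 1) — the answer is frame-independent, so this choice is without loss of generality.
1. A lies on line TP with TA:AP = 2:1 ⇒ A = (0, 2/3)
2. J lies on line TW with TJ:JW = 3:5 ⇒ J = (3/8, 0)
3. G is where the line through T parallel to AJ meets line PW ⇒ G = (-9/7, 16/7)
4. Z is the intersection of line AW and line GT ⇒ Z = (-3/5, 16/15)
Z = G + t·(T−G) with t = 8/15, so GZ:ZT = t:(1−t) = 8/15:7/15

GZ:ZT = 8/7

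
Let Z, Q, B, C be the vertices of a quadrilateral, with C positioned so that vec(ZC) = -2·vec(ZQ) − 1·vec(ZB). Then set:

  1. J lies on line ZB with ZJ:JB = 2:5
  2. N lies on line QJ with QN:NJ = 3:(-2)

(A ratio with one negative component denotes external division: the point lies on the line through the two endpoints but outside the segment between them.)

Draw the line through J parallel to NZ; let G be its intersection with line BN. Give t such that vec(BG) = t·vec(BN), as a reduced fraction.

t = 5/7

Choose coordinates Z = (0, 0), Q = (1, 0), B = (0, 1), C = (-2, -1).
1. J lies on line ZB with ZJ:JB = 2:5 ⇒ J = (0, 2/7)
2. N lies on line QJ with QN:NJ = 3:(-2) ⇒ N = (-2, 6/7)
through J parallel to NZ: direction (2, -6/7); meets BN at G = (-10/7, 44/49)
G = B + t·(N−B) with t = 5/7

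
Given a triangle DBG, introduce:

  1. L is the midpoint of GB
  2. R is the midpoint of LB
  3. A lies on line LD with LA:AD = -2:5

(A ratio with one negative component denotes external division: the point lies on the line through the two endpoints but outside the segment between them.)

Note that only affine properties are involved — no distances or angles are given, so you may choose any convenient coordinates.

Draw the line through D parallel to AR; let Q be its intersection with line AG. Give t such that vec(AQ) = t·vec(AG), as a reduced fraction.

t = 5/6

Choose coordinates D = (0, 0), B = (1, 0), G = (0, 1).
1. L is the midpoint of GB ⇒ L = (1/2, 1/2)
2. R is the midpoint of LB ⇒ R = (3/4, 1/4)
3. A lies on line LD with LA:AD = -2:5 ⇒ A = (5/6, 5/6)
through D parallel to AR: direction (-1/12, -7/12); meets AG at Q = (5/36, 35/36)
Q = A + t·(G−A) with t = 5/6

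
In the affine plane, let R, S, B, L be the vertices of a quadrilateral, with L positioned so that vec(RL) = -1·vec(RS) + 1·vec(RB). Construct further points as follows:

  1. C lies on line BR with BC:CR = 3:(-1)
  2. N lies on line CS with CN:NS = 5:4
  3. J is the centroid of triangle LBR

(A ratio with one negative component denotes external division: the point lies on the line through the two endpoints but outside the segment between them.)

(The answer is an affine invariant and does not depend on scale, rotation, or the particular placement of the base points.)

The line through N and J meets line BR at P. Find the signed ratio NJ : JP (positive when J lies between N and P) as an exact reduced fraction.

NJ:JP = -8/3

Work in coordinates with R = (0, 0), S = (1, 0), B = (0, 1), L = (-1, 1).
1. C lies on line BR with BC:CR = 3:(-1) ⇒ C = (0, -1/2)
2. N lies on line CS with CN:NS = 5:4 ⇒ N = (5/9, -2/9)
3. J is the centroid of triangle LBR ⇒ J = (-1/3, 2/3)
line NJ meets BR at P = (0, 1/3)
J = N + t·(P−N) with t = 8/5, so NJ:JP = 8/5:-3/5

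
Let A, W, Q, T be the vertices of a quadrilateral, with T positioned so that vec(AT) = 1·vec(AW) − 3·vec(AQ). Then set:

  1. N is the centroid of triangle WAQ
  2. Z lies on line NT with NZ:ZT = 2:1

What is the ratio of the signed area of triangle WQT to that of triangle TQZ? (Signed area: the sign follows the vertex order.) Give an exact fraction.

[WQT]:[TQZ] = -27/2

Set A = (0, 0), W = (1, 0), Q = (0, 1), T = (1, -3); any affine frame gives the same invariant.
1. N is the centroid of triangle WAQ ⇒ N = (1/3, 1/3)
2. Z lies on line NT with NZ:ZT = 2:1 ⇒ Z = (7/9, -17/9)
2·[WQT] = 3, 2·[TQZ] = -2/9
[WQT]:[TQZ] = 3:-2/9 = -27/2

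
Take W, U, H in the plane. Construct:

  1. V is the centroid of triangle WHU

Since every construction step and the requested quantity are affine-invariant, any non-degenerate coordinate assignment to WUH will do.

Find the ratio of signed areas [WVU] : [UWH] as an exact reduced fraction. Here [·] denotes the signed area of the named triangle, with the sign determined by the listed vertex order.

[WVU]:[UWH] = 1/3

Assign W = (0, 0), U = (1, 0), H = (0, 1) — the answer is frame-independent, so this choice is without loss of generality.
1. V is the centroid of triangle WHU ⇒ V = (1/3, 1/3)
2·[WVU] = -1/3, 2·[UWH] = -1
[WVU]:[UWH] = -1/3:-1 = 1/3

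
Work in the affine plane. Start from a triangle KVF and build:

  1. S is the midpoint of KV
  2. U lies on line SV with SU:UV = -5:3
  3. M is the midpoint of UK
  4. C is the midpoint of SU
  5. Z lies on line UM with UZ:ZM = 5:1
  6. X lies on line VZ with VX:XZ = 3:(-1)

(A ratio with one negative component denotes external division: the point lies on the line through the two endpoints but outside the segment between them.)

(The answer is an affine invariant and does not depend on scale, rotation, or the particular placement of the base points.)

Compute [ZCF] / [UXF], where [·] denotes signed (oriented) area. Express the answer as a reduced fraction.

Set K = (0, 0), V = (1, 0), F = (0, 1); any affine frame gives the same invariant.
1. S is the midpoint of KV ⇒ S = (1/2, 0)
2. U lies on line SV with SU:UV = -5:3 ⇒ U = (7/4, 0)
3. M is the midpoint of UK ⇒ M = (7/8, 0)
4. C is the midpoint of SU ⇒ C = (9/8, 0)
5. Z lies on line UM with UZ:ZM = 5:1 ⇒ Z = (49/48, 0)
6. X lies on line VZ with VX:XZ = 3:(-1) ⇒ X = (33/32, 0)
2·[ZCF] = 5/48, 2·[UXF] = -23/32
[ZCF]:[UXF] = 5/48:-23/32 = -10/69

[ZCF]:[UXF] = -10/69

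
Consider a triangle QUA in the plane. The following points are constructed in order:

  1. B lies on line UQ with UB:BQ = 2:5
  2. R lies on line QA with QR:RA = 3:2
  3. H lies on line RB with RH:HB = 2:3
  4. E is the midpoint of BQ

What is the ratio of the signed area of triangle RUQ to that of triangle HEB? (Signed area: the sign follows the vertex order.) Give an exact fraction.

Work in coordinates with Q = (0, 0), U = (1, 0), A = (0, 1).
1. B lies on line UQ with UB:BQ = 2:5 ⇒ B = (5/7, 0)
2. R lies on line QA with QR:RA = 3:2 ⇒ R = (0, 3/5)
3. H lies on line RB with RH:HB = 2:3 ⇒ H = (2/7, 9/25)
4. E is the midpoint of BQ ⇒ E = (5/14, 0)
2·[RUQ] = -3/5, 2·[HEB] = 9/70
[RUQ]:[HEB] = -3/5:9/70 = -14/3

[RUQ]:[HEB] = -14/3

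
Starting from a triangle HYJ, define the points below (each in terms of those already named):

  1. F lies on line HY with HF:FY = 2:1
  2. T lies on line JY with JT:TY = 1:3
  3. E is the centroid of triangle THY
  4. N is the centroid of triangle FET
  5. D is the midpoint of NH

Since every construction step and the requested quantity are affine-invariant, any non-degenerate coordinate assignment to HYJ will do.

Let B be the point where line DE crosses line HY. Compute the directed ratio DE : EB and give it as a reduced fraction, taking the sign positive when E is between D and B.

DE:EB = -1/3

Choose coordinates H = (0, 0), Y = (1, 0), J = (0, 1).
1. F lies on line HY with HF:FY = 2:1 ⇒ F = (2/3, 0)
2. T lies on line JY with JT:TY = 1:3 ⇒ T = (1/4, 3/4)
3. E is the centroid of triangle THY ⇒ E = (5/12, 1/4)
4. N is the centroid of triangle FET ⇒ N = (4/9, 1/3)
5. D is the midpoint of NH ⇒ D = (2/9, 1/6)
line DE meets HY at B = (-1/6, 0)
E = D + t·(B−D) with t = -1/2, so DE:EB = -1/2:3/2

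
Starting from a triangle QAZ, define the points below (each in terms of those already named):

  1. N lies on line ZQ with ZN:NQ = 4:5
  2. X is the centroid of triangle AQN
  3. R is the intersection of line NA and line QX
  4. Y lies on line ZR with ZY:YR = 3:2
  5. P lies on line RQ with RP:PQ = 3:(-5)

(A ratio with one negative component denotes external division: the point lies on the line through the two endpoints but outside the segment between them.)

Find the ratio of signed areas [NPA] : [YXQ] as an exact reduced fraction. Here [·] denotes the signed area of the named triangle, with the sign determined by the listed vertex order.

Set Q = (0, 0), A = (1, 0), Z = (0, 1); any affine frame gives the same invariant.
1. N lies on line ZQ with ZN:NQ = 4:5 ⇒ N = (0, 5/9)
2. X is the centroid of triangle AQN ⇒ X = (1/3, 5/27)
3. R is the intersection of line NA and line QX ⇒ R = (1/2, 5/18)
4. Y lies on line ZR with ZY:YR = 3:2 ⇒ Y = (3/10, 17/30)
5. P lies on line RQ with RP:PQ = 3:(-5) ⇒ P = (5/4, 25/36)
2·[NPA] = -5/6, 2·[YXQ] = -2/15
[NPA]:[YXQ] = -5/6:-2/15 = 25/4

[NPA]:[YXQ] = 25/4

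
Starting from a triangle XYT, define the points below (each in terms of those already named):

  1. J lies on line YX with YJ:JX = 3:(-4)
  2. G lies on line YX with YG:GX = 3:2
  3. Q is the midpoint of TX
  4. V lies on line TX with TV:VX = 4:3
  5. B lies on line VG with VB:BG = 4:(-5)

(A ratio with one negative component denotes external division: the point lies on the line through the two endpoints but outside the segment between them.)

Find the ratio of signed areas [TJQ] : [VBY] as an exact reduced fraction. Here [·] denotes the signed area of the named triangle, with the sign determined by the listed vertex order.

[TJQ]:[VBY] = 35/18

Work in coordinates with X = (0, 0), Y = (1, 0), T = (0, 1).
1. J lies on line YX with YJ:JX = 3:(-4) ⇒ J = (4, 0)
2. G lies on line YX with YG:GX = 3:2 ⇒ G = (2/5, 0)
3. Q is the midpoint of TX ⇒ Q = (0, 1/2)
4. V lies on line TX with TV:VX = 4:3 ⇒ V = (0, 3/7)
5. B lies on line VG with VB:BG = 4:(-5) ⇒ B = (-8/5, 15/7)
2·[TJQ] = -2, 2·[VBY] = -36/35
[TJQ]:[VBY] = -2:-36/35 = 35/18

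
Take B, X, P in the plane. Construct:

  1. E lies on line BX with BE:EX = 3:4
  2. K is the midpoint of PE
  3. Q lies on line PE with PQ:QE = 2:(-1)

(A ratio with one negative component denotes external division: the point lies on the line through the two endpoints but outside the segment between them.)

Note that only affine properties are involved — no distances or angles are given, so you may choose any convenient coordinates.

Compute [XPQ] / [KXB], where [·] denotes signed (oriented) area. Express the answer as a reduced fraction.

[XPQ]:[KXB] = -16/7

Work in coordinates with B = (0, 0), X = (1, 0), P = (0, 1).
1. E lies on line BX with BE:EX = 3:4 ⇒ E = (3/7, 0)
2. K is the midpoint of PE ⇒ K = (3/14, 1/2)
3. Q lies on line PE with PQ:QE = 2:(-1) ⇒ Q = (6/7, -1)
2·[XPQ] = 8/7, 2·[KXB] = -1/2
[XPQ]:[KXB] = 8/7:-1/2 = -16/7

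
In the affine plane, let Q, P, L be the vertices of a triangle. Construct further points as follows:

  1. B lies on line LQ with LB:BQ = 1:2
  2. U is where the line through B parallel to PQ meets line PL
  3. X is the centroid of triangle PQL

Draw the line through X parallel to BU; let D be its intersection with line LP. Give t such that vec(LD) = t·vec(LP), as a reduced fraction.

Set Q = (0, 0), P = (1, 0), L = (0, 1); any affine frame gives the same invariant.
1. B lies on line LQ with LB:BQ = 1:2 ⇒ B = (0, 2/3)
2. U is where the line through B parallel to PQ meets line PL ⇒ U = (1/3, 2/3)
3. X is the centroid of triangle PQL ⇒ X = (1/3, 1/3)
through X parallel to BU: direction (1/3, 0); meets LP at D = (2/3, 1/3)
D = L + t·(P−L) with t = 2/3

t = 2/3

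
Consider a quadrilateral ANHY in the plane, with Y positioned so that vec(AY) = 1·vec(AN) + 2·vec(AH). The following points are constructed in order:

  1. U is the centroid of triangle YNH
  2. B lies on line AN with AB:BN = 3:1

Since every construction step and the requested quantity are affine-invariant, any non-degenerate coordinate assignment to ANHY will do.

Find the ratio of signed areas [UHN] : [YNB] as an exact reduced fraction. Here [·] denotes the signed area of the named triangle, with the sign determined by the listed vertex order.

[UHN]:[YNB] = -4/3

Choose coordinates A = (0, 0), N = (1, 0), H = (0, 1), Y = (1, 2).
1. U is the centroid of triangle YNH ⇒ U = (2/3, 1)
2. B lies on line AN with AB:BN = 3:1 ⇒ B = (3/4, 0)
2·[UHN] = 2/3, 2·[YNB] = -1/2
[UHN]:[YNB] = 2/3:-1/2 = -4/3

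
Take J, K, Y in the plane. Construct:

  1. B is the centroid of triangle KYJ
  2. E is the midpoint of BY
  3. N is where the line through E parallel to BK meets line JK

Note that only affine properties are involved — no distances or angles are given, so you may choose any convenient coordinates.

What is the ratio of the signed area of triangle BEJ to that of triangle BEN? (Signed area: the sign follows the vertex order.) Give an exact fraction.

[BEJ]:[BEN] = -1/2

Set J = (0, 0), K = (1, 0), Y = (0, 1); any affine frame gives the same invariant.
1. B is the centroid of triangle KYJ ⇒ B = (1/3, 1/3)
2. E is the midpoint of BY ⇒ E = (1/6, 2/3)
3. N is where the line through E parallel to BK meets line JK ⇒ N = (3/2, 0)
2·[BEJ] = 1/6, 2·[BEN] = -1/3
[BEJ]:[BEN] = 1/6:-1/3 = -1/2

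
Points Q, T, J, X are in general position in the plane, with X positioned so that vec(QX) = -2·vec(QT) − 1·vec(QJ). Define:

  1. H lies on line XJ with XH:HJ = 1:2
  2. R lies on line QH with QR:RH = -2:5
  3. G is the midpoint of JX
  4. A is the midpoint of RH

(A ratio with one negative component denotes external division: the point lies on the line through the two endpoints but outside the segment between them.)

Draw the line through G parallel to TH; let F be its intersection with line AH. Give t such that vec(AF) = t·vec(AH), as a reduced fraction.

t = -7/5

Choose coordinates Q = (0, 0), T = (1, 0), J = (0, 1), X = (-2, -1).
1. H lies on line XJ with XH:HJ = 1:2 ⇒ H = (-4/3, -1/3)
2. R lies on line QH with QR:RH = -2:5 ⇒ R = (8/9, 2/9)
3. G is the midpoint of JX ⇒ G = (-1, 0)
4. A is the midpoint of RH ⇒ A = (-2/9, -1/18)
through G parallel to TH: direction (-7/3, -1/3); meets AH at F = (4/3, 1/3)
F = A + t·(H−A) with t = -7/5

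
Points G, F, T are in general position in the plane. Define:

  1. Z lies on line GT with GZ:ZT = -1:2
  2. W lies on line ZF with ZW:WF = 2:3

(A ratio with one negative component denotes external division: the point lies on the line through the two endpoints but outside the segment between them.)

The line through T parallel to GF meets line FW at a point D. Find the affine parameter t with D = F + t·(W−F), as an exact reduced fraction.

Assign G = (0, 0), F = (1, 0), T = (0, 1) — the answer is frame-independent, so this choice is without loss of generality.
1. Z lies on line GT with GZ:ZT = -1:2 ⇒ Z = (0, -1)
2. W lies on line ZF with ZW:WF = 2:3 ⇒ W = (2/5, -3/5)
through T parallel to GF: direction (1, 0); meets FW at D = (2, 1)
D = F + t·(W−F) with t = -5/3

t = -5/3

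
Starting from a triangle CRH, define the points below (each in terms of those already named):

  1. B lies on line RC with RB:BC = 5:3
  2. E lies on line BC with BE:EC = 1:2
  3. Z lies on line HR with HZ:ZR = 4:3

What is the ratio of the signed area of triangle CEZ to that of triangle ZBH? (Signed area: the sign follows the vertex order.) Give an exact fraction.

[CEZ]:[ZBH] = -3/10

Set C = (0, 0), R = (1, 0), H = (0, 1); any affine frame gives the same invariant.
1. B lies on line RC with RB:BC = 5:3 ⇒ B = (3/8, 0)
2. E lies on line BC with BE:EC = 1:2 ⇒ E = (1/4, 0)
3. Z lies on line HR with HZ:ZR = 4:3 ⇒ Z = (4/7, 3/7)
2·[CEZ] = 3/28, 2·[ZBH] = -5/14
[CEZ]:[ZBH] = 3/28:-5/14 = -3/10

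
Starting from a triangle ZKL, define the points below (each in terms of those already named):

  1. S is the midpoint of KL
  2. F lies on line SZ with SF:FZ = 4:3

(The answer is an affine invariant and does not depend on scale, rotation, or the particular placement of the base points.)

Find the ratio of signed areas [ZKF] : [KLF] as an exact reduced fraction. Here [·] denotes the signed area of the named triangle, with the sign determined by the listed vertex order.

[ZKF]:[KLF] = 3/8

Choose coordinates Z = (0, 0), K = (1, 0), L = (0, 1).
1. S is the midpoint of KL ⇒ S = (1/2, 1/2)
2. F lies on line SZ with SF:FZ = 4:3 ⇒ F = (3/14, 3/14)
2·[ZKF] = 3/14, 2·[KLF] = 4/7
[ZKF]:[KLF] = 3/14:4/7 = 3/8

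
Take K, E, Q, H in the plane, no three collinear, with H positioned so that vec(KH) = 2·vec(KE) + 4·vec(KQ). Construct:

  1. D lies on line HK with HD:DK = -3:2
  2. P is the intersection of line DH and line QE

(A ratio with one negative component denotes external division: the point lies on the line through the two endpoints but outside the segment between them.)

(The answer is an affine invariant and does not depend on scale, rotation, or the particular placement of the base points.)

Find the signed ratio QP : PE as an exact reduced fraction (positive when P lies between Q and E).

QP:PE = 1/2

Set K = (0, 0), E = (1, 0), Q = (0, 1), H = (2, 4); any affine frame gives the same invariant.
1. D lies on line HK with HD:DK = -3:2 ⇒ D = (-4, -8)
2. P is the intersection of line DH and line QE ⇒ P = (1/3, 2/3)
P = Q + t·(E−Q) with t = 1/3, so QP:PE = t:(1−t) = 1/3:2/3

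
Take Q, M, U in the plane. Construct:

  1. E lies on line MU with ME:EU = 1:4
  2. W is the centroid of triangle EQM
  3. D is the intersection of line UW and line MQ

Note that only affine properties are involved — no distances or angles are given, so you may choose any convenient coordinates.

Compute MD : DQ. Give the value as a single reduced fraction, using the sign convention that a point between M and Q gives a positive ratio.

MD:DQ = 5/9

Work in coordinates with Q = (0, 0), M = (1, 0), U = (0, 1).
1. E lies on line MU with ME:EU = 1:4 ⇒ E = (4/5, 1/5)
2. W is the centroid of triangle EQM ⇒ W = (3/5, 1/15)
3. D is the intersection of line UW and line MQ ⇒ D = (9/14, 0)
D = M + t·(Q−M) with t = 5/14, so MD:DQ = t:(1−t) = 5/14:9/14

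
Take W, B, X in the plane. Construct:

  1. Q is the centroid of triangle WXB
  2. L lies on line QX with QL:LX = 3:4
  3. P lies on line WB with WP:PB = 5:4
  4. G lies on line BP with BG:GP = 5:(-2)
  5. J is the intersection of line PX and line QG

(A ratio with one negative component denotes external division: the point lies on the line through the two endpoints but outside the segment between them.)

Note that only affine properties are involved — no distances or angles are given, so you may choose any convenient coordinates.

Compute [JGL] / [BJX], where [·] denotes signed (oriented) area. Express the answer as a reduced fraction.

Work in coordinates with W = (0, 0), B = (1, 0), X = (0, 1).
1. Q is the centroid of triangle WXB ⇒ Q = (1/3, 1/3)
2. L lies on line QX with QL:LX = 3:4 ⇒ L = (4/21, 13/21)
3. P lies on line WB with WP:PB = 5:4 ⇒ P = (5/9, 0)
4. G lies on line BP with BG:GP = 5:(-2) ⇒ G = (7/27, 0)
5. J is the intersection of line PX and line QG ⇒ J = (65/189, 8/21)
2·[JGL] = -104/1323, 2·[BJX] = -52/189
[JGL]:[BJX] = -104/1323:-52/189 = 2/7

[JGL]:[BJX] = 2/7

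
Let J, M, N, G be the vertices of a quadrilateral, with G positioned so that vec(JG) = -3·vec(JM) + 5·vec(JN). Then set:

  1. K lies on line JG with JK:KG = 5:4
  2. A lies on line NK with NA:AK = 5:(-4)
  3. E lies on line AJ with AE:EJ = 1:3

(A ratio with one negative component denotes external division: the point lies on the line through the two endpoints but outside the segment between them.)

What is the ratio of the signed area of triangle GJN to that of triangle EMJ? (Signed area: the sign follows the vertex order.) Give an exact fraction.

Work in coordinates with J = (0, 0), M = (1, 0), N = (0, 1), G = (-3, 5).
1. K lies on line JG with JK:KG = 5:4 ⇒ K = (-5/3, 25/9)
2. A lies on line NK with NA:AK = 5:(-4) ⇒ A = (-25/3, 89/9)
3. E lies on line AJ with AE:EJ = 1:3 ⇒ E = (-25/4, 89/12)
2·[GJN] = 3, 2·[EMJ] = -89/12
[GJN]:[EMJ] = 3:-89/12 = -36/89

[GJN]:[EMJ] = -36/89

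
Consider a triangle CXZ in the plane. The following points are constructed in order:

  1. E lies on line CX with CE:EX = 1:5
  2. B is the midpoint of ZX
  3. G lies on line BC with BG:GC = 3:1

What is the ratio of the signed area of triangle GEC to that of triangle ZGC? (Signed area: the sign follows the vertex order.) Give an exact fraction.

[GEC]:[ZGC] = 1/6

Set C = (0, 0), X = (1, 0), Z = (0, 1); any affine frame gives the same invariant.
1. E lies on line CX with CE:EX = 1:5 ⇒ E = (1/6, 0)
2. B is the midpoint of ZX ⇒ B = (1/2, 1/2)
3. G lies on line BC with BG:GC = 3:1 ⇒ G = (1/8, 1/8)
2·[GEC] = -1/48, 2·[ZGC] = -1/8
[GEC]:[ZGC] = -1/48:-1/8 = 1/6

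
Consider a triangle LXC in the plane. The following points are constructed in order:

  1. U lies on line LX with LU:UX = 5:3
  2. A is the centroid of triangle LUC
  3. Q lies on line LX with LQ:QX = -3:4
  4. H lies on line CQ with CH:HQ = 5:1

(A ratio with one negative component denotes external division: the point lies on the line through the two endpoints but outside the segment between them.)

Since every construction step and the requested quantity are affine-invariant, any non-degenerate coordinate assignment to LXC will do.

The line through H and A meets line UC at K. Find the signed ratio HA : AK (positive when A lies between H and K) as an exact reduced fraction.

HA:AK = 27/2

Work in coordinates with L = (0, 0), X = (1, 0), C = (0, 1).
1. U lies on line LX with LU:UX = 5:3 ⇒ U = (5/8, 0)
2. A is the centroid of triangle LUC ⇒ A = (5/24, 1/3)
3. Q lies on line LX with LQ:QX = -3:4 ⇒ Q = (-3, 0)
4. H lies on line CQ with CH:HQ = 5:1 ⇒ H = (-5/2, 1/6)
line HA meets UC at K = (265/648, 28/81)
A = H + t·(K−H) with t = 27/29, so HA:AK = 27/29:2/29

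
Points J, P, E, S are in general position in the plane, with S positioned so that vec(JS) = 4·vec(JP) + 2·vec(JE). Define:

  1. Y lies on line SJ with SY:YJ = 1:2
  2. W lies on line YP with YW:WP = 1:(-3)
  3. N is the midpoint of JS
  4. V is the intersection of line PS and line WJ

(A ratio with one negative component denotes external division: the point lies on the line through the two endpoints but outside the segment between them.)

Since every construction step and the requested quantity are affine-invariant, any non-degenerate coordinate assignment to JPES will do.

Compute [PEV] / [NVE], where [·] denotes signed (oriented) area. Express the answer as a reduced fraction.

Set J = (0, 0), P = (1, 0), E = (0, 1), S = (4, 2); any affine frame gives the same invariant.
1. Y lies on line SJ with SY:YJ = 1:2 ⇒ Y = (8/3, 4/3)
2. W lies on line YP with YW:WP = 1:(-3) ⇒ W = (7/2, 2)
3. N is the midpoint of JS ⇒ N = (2, 1)
4. V is the intersection of line PS and line WJ ⇒ V = (7, 4)
2·[PEV] = -10, 2·[NVE] = 6
[PEV]:[NVE] = -10:6 = -5/3

[PEV]:[NVE] = -5/3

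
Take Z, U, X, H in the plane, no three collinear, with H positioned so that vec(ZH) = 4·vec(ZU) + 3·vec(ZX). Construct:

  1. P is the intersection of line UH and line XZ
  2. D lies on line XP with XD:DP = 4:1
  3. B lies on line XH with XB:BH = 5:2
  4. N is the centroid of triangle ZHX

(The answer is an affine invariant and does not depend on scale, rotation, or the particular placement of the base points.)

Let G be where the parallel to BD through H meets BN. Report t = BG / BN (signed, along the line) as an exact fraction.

t = -16/13

Assign Z = (0, 0), U = (1, 0), X = (0, 1), H = (4, 3) — the answer is frame-independent, so this choice is without loss of generality.
1. P is the intersection of line UH and line XZ ⇒ P = (0, -1)
2. D lies on line XP with XD:DP = 4:1 ⇒ D = (0, -3/5)
3. B lies on line XH with XB:BH = 5:2 ⇒ B = (20/7, 17/7)
4. N is the centroid of triangle ZHX ⇒ N = (4/3, 4/3)
through H parallel to BD: direction (-20/7, -106/35); meets BN at G = (1292/273, 1031/273)
G = B + t·(N−B) with t = -16/13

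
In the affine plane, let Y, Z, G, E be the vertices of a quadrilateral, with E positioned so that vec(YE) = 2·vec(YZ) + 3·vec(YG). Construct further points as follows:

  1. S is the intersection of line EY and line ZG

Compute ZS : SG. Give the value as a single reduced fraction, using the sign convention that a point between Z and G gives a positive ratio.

ZS:SG = 3/2

Work in coordinates with Y = (0, 0), Z = (1, 0), G = (0, 1), E = (2, 3).
1. S is the intersection of line EY and line ZG ⇒ S = (2/5, 3/5)
S = Z + t·(G−Z) with t = 3/5, so ZS:SG = t:(1−t) = 3/5:2/5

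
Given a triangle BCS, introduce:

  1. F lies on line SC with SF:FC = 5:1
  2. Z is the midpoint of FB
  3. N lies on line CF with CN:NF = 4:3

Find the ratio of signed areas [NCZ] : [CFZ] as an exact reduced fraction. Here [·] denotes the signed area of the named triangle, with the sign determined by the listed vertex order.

Assign B = (0, 0), C = (1, 0), S = (0, 1) — the answer is frame-independent, so this choice is without loss of generality.
1. F lies on line SC with SF:FC = 5:1 ⇒ F = (5/6, 1/6)
2. Z is the midpoint of FB ⇒ Z = (5/12, 1/12)
3. N lies on line CF with CN:NF = 4:3 ⇒ N = (19/21, 2/21)
2·[NCZ] = -1/21, 2·[CFZ] = 1/12
[NCZ]:[CFZ] = -1/21:1/12 = -4/7

[NCZ]:[CFZ] = -4/7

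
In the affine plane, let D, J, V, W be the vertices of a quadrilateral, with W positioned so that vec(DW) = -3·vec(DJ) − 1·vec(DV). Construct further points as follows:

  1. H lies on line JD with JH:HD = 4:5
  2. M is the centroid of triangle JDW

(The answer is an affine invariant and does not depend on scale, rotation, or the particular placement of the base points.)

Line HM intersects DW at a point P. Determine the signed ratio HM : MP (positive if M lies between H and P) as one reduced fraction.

Assign D = (0, 0), J = (1, 0), V = (0, 1), W = (-3, -1) — the answer is frame-independent, so this choice is without loss of generality.
1. H lies on line JD with JH:HD = 4:5 ⇒ H = (5/9, 0)
2. M is the centroid of triangle JDW ⇒ M = (-2/3, -1/3)
line HM meets DW at P = (-5/2, -5/6)
M = H + t·(P−H) with t = 2/5, so HM:MP = 2/5:3/5

HM:MP = 2/3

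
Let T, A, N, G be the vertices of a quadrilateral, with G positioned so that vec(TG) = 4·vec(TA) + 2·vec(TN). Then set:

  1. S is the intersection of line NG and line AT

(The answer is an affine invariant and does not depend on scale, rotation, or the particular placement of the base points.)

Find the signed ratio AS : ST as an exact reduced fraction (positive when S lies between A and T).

Assign T = (0, 0), A = (1, 0), N = (0, 1), G = (4, 2) — the answer is frame-independent, so this choice is without loss of generality.
1. S is the intersection of line NG and line AT ⇒ S = (-4, 0)
S = A + t·(T−A) with t = 5, so AS:ST = t:(1−t) = 5:-4

AS:ST = -5/4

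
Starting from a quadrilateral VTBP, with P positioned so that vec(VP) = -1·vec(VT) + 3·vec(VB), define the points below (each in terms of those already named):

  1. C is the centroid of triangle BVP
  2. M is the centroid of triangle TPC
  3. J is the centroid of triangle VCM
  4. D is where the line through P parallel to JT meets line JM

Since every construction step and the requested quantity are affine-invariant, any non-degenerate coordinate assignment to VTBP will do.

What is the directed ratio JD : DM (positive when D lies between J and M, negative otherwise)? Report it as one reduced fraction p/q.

Work in coordinates with V = (0, 0), T = (1, 0), B = (0, 1), P = (-1, 3).
1. C is the centroid of triangle BVP ⇒ C = (-1/3, 4/3)
2. M is the centroid of triangle TPC ⇒ M = (-1/9, 13/9)
3. J is the centroid of triangle VCM ⇒ J = (-4/27, 25/27)
4. D is where the line through P parallel to JT meets line JM ⇒ D = (-25/459, 1027/459)
D = J + t·(M−J) with t = 43/17, so JD:DM = t:(1−t) = 43/17:-26/17

JD:DM = -43/26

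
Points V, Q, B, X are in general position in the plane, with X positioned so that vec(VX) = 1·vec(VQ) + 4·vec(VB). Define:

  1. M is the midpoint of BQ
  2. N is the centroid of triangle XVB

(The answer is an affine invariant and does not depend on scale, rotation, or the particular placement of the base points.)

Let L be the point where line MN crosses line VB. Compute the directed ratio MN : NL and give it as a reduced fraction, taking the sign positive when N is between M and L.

Work in coordinates with V = (0, 0), Q = (1, 0), B = (0, 1), X = (1, 4).
1. M is the midpoint of BQ ⇒ M = (1/2, 1/2)
2. N is the centroid of triangle XVB ⇒ N = (1/3, 5/3)
line MN meets VB at L = (0, 4)
N = M + t·(L−M) with t = 1/3, so MN:NL = 1/3:2/3

MN:NL = 1/2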